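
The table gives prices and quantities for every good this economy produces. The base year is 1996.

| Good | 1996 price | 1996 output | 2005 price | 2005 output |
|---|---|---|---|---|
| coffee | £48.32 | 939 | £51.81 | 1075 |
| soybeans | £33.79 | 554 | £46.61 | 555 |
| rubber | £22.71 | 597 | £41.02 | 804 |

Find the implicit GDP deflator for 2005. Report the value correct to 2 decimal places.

128.76

Nominal GDP 2005 = 51.81·1075 + 46.61·555 + 41.02·804 = 114544.38.
Real GDP 2005 (at 1996 prices) = 48.32·1075 + 33.79·555 + 22.71·804 = 88956.29.
Deflator = Nominal/Real × 100 = 114544.38/88956.29 × 100 = 128.765.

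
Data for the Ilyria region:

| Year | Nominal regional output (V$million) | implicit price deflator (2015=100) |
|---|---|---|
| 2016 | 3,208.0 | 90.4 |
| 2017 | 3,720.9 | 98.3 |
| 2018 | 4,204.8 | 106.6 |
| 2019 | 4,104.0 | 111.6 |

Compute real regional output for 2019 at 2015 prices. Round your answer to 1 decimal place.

Real regional output 2019 = 4104.0 / 1.116 = 3677.42.

V$3,677.4 million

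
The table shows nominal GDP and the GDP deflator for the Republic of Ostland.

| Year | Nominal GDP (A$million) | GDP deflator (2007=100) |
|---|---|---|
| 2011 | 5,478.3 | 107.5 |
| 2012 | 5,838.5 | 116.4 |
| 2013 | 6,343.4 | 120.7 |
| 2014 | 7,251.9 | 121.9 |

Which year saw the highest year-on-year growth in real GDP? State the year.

2012: real = 5838.5/1.164 = 5015.89; growth vs 2011 (5096.09) = -1.57%.
2013: real = 6343.4/1.207 = 5255.51; growth vs 2012 (5015.89) = 4.78%.
2014: real = 7251.9/1.219 = 5949.06; growth vs 2013 (5255.51) = 13.20%.

2014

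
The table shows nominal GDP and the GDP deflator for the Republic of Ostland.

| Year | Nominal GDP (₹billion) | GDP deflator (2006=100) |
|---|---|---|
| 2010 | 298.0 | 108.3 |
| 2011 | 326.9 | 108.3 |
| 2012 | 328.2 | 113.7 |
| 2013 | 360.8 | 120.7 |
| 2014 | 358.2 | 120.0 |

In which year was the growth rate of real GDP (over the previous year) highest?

2011: real = 326.9/1.083 = 301.85; growth vs 2010 (275.16) = 9.70%.
2012: real = 328.2/1.137 = 288.65; growth vs 2011 (301.85) = -4.37%.
2013: real = 360.8/1.207 = 298.92; growth vs 2012 (288.65) = 3.56%.
2014: real = 358.2/1.200 = 298.50; growth vs 2013 (298.92) = -0.14%.

2011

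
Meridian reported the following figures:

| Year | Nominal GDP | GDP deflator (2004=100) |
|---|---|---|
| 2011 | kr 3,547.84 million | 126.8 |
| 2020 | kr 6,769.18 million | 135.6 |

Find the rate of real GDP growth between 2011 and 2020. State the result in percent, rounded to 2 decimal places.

Real GDP 2011 = 3547.84 / 1.268 = 2797.98.
Real GDP 2020 = 6769.18 / 1.356 = 4992.02.
Real growth = 4992.02 / 2797.98 − 1 = 0.7842.

78.42%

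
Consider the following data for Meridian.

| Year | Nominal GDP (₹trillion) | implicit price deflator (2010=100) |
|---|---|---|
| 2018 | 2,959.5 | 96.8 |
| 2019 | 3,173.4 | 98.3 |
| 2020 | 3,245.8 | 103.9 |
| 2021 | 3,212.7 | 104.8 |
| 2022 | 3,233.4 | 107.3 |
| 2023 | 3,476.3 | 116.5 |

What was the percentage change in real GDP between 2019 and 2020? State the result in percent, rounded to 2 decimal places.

-3.23%

Real GDP 2019 = 3173.4/0.983 = 3228.28.
Real GDP 2020 = 3245.8/1.039 = 3123.97.
Change = 3123.97/3228.28 − 1 = -0.0323.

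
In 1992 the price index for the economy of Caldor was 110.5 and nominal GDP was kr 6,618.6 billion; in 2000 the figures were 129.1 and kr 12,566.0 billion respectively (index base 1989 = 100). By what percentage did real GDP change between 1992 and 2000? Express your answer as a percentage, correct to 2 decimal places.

Deflate each year: 1992 → 6618.6/1.105 = 5989.68; 2000 → 12566.0/1.291 = 9733.54.
So real GDP changed by 9733.54/5989.68 − 1 = 0.6251, i.e. 62.51%.

62.51%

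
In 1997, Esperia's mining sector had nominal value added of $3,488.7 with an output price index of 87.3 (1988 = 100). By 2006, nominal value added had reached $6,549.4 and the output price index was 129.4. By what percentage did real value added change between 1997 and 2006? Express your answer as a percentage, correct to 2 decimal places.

Real value added 1997 = 3488.7 / 0.873 = 3996.22.
Real value added 2006 = 6549.4 / 1.294 = 5061.36.
Real growth = 5061.36 / 3996.22 − 1 = 0.2665.

26.65%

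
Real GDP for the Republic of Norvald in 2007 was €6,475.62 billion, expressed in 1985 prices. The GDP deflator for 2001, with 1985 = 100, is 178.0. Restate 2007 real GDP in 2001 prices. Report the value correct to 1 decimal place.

Real GDP in 2001 prices = Real GDP in 1985 prices × (P_2001/P_1985) = 6475.62 × 1.780 = 11526.60.

€11,526.6 billion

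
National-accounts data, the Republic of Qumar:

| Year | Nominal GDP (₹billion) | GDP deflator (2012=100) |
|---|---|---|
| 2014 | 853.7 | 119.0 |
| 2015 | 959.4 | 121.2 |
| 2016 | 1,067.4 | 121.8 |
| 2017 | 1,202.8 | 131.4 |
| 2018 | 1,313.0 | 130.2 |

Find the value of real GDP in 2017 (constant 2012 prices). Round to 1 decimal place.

₹915.4 billion

Real GDP 2017 = 1202.8 / 1.314 = 915.37.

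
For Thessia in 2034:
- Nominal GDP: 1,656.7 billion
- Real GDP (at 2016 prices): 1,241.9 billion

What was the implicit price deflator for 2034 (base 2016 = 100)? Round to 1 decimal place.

implicit price deflator = (Nominal / Real) × 100 = 1656.7 / 1241.9 × 100 = 133.40.

133.4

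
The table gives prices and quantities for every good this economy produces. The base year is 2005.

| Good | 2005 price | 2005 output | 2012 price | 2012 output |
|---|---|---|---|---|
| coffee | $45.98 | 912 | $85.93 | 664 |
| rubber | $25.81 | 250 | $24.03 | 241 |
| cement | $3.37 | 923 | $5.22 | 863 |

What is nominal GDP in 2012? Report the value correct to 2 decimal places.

$67353.61

Nominal GDP 2012 = Σ (p_2012 × q_2012) = 85.93·664 + 24.03·241 + 5.22·863 = 67353.61.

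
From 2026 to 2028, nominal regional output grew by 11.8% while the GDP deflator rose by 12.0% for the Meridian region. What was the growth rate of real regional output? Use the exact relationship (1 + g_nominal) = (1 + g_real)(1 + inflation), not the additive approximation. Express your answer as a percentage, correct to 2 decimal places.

(1 + g_nom) = (1 + g_real)(1 + π), so g_real = 1.1180 / 1.1200 − 1 = -0.00179.

-0.18%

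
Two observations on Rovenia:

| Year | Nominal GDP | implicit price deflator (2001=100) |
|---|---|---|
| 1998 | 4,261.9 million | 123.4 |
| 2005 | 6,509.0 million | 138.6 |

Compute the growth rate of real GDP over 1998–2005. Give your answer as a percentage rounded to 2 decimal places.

35.98%

Deflate each year: 1998 → 4261.9/1.234 = 3453.73; 2005 → 6509.0/1.386 = 4696.25.
So real GDP changed by 4696.25/3453.73 − 1 = 0.3598, i.e. 35.98%.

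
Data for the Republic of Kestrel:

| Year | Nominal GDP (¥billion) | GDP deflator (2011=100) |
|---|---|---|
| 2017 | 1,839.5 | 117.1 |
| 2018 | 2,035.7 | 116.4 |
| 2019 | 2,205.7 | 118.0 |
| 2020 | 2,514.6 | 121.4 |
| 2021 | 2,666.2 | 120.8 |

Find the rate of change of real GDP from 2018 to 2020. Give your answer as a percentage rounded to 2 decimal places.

Real GDP 2018 = 2035.7/1.164 = 1748.88.
Real GDP 2020 = 2514.6/1.214 = 2071.33.
Change = 2071.33/1748.88 − 1 = 0.1844.

18.44%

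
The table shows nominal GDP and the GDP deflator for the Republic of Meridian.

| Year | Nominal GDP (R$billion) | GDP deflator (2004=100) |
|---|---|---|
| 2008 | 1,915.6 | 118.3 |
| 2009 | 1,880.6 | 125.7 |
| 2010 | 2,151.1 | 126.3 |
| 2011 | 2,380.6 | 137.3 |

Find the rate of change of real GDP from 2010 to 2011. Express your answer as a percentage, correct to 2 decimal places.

Real GDP 2010 = 2151.1/1.263 = 1703.17.
Real GDP 2011 = 2380.6/1.373 = 1733.87.
Change = 1733.87/1703.17 − 1 = 0.0180.

1.80%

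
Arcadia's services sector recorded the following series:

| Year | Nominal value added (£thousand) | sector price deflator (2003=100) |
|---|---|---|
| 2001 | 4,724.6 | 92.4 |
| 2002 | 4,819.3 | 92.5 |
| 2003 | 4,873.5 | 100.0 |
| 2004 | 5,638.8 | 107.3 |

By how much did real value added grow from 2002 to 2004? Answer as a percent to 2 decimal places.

0.87%

Real value added 2002 = 4819.3/0.925 = 5210.05.
Real value added 2004 = 5638.8/1.073 = 5255.17.
Change = 5255.17/5210.05 − 1 = 0.0087.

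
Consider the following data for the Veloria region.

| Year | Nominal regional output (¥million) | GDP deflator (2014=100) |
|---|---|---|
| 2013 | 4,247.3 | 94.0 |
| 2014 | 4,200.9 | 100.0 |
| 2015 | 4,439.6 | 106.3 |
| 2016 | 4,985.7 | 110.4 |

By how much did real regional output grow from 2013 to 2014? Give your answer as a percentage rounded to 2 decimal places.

-7.03%

Real regional output 2013 = 4247.3/0.940 = 4518.40.
Real regional output 2014 = 4200.9/1.000 = 4200.90.
Change = 4200.90/4518.40 − 1 = -0.0703.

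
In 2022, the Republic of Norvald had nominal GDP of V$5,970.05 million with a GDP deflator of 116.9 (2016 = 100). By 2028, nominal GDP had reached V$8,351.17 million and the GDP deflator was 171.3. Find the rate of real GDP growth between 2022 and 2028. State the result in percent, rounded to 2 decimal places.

-4.54%

Deflate each year: 2022 → 5970.05/1.169 = 5106.97; 2028 → 8351.17/1.713 = 4875.17.
So real GDP changed by 4875.17/5106.97 − 1 = -0.0454, i.e. -4.54%.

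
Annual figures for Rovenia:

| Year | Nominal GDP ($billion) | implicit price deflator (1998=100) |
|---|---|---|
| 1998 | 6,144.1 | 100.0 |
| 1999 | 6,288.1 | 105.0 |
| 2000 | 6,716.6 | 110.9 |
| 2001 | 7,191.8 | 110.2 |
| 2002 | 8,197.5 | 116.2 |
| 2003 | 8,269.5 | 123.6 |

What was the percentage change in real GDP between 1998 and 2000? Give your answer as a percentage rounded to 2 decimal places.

-1.43%

Real GDP 1998 = 6144.1/1.000 = 6144.10.
Real GDP 2000 = 6716.6/1.109 = 6056.45.
Change = 6056.45/6144.10 − 1 = -0.0143.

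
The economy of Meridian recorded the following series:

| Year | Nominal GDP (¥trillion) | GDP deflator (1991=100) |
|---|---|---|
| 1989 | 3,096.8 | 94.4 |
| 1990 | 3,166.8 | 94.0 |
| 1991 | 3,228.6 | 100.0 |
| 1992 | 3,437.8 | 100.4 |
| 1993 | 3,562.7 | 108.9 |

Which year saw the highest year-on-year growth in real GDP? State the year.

1990: real = 3166.8/0.940 = 3368.94; growth vs 1989 (3280.51) = 2.70%.
1991: real = 3228.6/1.000 = 3228.60; growth vs 1990 (3368.94) = -4.17%.
1992: real = 3437.8/1.004 = 3424.10; growth vs 1991 (3228.60) = 6.06%.
1993: real = 3562.7/1.089 = 3271.53; growth vs 1992 (3424.10) = -4.46%.

1992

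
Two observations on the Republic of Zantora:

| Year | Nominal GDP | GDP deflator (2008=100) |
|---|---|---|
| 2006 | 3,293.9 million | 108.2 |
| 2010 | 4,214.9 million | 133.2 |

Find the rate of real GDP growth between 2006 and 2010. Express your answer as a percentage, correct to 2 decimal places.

Real GDP 2006 = 3293.9 / 1.082 = 3044.27.
Real GDP 2010 = 4214.9 / 1.332 = 3164.34.
Real growth = 3164.34 / 3044.27 − 1 = 0.0394.

3.94%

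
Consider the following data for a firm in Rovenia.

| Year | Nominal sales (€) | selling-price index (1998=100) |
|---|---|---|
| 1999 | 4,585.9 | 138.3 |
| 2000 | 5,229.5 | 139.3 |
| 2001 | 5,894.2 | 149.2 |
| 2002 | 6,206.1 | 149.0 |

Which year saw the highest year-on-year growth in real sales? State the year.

2000: real = 5229.5/1.393 = 3754.13; growth vs 1999 (3315.91) = 13.22%.
2001: real = 5894.2/1.492 = 3950.54; growth vs 2000 (3754.13) = 5.23%.
2002: real = 6206.1/1.490 = 4165.17; growth vs 2001 (3950.54) = 5.43%.

2000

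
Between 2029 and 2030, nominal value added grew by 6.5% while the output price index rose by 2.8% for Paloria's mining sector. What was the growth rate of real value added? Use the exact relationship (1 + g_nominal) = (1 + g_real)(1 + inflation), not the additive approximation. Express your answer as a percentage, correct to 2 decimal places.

3.60%

(1 + g_nom) = (1 + g_real)(1 + π), so g_real = 1.0650 / 1.0280 − 1 = 0.03599.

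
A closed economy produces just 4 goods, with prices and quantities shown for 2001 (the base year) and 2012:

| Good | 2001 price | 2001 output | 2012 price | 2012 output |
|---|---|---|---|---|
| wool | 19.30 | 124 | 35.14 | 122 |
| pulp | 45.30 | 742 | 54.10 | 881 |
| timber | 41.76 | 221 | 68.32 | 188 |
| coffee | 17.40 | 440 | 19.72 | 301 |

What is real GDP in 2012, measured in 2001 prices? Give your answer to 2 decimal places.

Real GDP 2012 = Σ (p_2001 × q_2012) = 19.30·122 + 45.30·881 + 41.76·188 + 17.40·301 = 55352.18.

55352.18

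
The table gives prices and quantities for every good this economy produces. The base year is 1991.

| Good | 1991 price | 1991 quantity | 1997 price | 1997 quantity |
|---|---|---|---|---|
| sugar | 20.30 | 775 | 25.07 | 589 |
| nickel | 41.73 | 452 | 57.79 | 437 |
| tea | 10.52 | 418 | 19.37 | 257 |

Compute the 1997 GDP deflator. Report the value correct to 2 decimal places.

136.79

Nominal GDP 1997 = 25.07·589 + 57.79·437 + 19.37·257 = 44998.55.
Real GDP 1997 (at 1991 prices) = 20.30·589 + 41.73·437 + 10.52·257 = 32896.35.
Deflator = Nominal/Real × 100 = 44998.55/32896.35 × 100 = 136.789.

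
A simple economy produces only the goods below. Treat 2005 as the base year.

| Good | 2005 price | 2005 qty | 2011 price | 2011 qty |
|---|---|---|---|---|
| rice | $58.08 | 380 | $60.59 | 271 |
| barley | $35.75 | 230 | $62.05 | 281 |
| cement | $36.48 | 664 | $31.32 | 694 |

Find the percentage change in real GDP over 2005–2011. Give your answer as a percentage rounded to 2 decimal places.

Real GDP 2005 = Nominal GDP 2005 = 58.08·380 + 35.75·230 + 36.48·664 = 54515.62.
Real GDP 2011 (at 2005 prices) = 58.08·271 + 35.75·281 + 36.48·694 = 51102.55.
Real growth = 51102.55/54515.62 − 1 = -0.0626.

-6.26%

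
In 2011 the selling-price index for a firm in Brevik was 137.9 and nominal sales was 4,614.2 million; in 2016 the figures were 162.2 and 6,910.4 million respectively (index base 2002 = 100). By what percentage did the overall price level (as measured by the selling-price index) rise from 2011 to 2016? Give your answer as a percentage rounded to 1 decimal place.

17.6%

Price-level change = 162.2 / 137.9 − 1 = 0.1762.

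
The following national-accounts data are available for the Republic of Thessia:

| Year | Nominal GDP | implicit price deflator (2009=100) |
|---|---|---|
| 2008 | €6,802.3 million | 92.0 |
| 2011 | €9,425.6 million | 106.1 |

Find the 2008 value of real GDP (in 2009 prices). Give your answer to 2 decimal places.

€7,393.80 million

Real GDP = Nominal / (implicit price deflator/100) = 6802.3 / 0.920 = 7393.80.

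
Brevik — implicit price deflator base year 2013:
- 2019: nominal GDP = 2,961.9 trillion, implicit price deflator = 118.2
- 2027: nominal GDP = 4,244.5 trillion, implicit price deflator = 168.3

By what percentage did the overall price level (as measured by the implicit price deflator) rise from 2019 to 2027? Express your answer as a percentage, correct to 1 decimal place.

Price-level change = 168.3 / 118.2 − 1 = 0.4239.

42.4%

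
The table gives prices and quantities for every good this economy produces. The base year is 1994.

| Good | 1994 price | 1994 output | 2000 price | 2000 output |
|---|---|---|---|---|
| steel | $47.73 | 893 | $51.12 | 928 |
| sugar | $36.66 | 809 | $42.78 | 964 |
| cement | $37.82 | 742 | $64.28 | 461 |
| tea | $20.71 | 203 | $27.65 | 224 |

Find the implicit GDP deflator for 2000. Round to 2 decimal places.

Nominal GDP 2000 = 51.12·928 + 42.78·964 + 64.28·461 + 27.65·224 = 124505.96.
Real GDP 2000 (at 1994 prices) = 47.73·928 + 36.66·964 + 37.82·461 + 20.71·224 = 101707.74.
Deflator = Nominal/Real × 100 = 124505.96/101707.74 × 100 = 122.415.

122.42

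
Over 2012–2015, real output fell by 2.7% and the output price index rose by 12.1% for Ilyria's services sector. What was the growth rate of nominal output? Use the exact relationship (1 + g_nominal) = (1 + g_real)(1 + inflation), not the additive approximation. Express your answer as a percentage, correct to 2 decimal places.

9.07%

(1 + g_nom) = (1 + g_real)(1 + π) = 0.9730 × 1.1210 = 1.09073.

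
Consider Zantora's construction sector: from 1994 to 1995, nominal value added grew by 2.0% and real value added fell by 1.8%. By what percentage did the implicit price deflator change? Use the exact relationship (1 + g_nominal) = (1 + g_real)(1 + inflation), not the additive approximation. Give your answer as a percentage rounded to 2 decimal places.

(1 + g_nom) = (1 + g_real)(1 + π), so π = 1.0200 / 0.9820 − 1 = 0.03870.

3.87%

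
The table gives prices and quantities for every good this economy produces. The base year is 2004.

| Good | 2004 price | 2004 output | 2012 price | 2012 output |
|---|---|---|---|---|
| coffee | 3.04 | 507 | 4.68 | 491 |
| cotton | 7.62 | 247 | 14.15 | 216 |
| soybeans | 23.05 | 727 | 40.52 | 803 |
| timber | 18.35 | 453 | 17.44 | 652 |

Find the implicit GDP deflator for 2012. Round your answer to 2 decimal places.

Nominal GDP 2012 = 4.68·491 + 14.15·216 + 40.52·803 + 17.44·652 = 49262.72.
Real GDP 2012 (at 2004 prices) = 3.04·491 + 7.62·216 + 23.05·803 + 18.35·652 = 33611.91.
Deflator = Nominal/Real × 100 = 49262.72/33611.91 × 100 = 146.563.

146.56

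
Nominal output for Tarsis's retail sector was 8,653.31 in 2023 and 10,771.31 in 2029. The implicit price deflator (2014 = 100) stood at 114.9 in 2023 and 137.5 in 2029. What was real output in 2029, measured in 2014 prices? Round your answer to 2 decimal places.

7,833.68

Real output = Nominal / (implicit price deflator/100) = 10771.31 / 1.375 = 7833.68.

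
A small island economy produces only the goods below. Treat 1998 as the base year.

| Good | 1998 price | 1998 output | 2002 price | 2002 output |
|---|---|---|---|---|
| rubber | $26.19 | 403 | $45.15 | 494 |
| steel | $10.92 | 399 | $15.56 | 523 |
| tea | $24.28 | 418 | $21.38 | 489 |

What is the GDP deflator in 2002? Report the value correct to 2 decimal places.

Nominal GDP 2002 = 45.15·494 + 15.56·523 + 21.38·489 = 40896.80.
Real GDP 2002 (at 1998 prices) = 26.19·494 + 10.92·523 + 24.28·489 = 30521.94.
Deflator = Nominal/Real × 100 = 40896.80/30521.94 × 100 = 133.991.

133.99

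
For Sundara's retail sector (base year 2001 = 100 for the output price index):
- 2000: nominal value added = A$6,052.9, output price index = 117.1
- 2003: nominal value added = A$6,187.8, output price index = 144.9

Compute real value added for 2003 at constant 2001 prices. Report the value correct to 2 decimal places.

A$4,270.39

Real value added = Nominal / (output price index/100) = 6187.8 / 1.449 = 4270.39.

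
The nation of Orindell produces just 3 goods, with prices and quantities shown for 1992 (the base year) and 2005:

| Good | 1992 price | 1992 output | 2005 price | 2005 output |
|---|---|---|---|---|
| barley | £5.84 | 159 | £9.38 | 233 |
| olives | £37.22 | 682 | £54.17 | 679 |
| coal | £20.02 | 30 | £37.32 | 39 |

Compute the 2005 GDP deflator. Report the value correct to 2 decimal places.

147.45

Nominal GDP 2005 = 9.38·233 + 54.17·679 + 37.32·39 = 40422.45.
Real GDP 2005 (at 1992 prices) = 5.84·233 + 37.22·679 + 20.02·39 = 27413.88.
Deflator = Nominal/Real × 100 = 40422.45/27413.88 × 100 = 147.452.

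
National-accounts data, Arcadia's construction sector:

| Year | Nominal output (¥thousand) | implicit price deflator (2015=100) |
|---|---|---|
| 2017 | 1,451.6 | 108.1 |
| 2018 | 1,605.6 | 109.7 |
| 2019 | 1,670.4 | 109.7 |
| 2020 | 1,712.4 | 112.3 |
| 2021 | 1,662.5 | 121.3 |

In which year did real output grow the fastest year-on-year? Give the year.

2018: real = 1605.6/1.097 = 1463.63; growth vs 2017 (1342.83) = 9.00%.
2019: real = 1670.4/1.097 = 1522.70; growth vs 2018 (1463.63) = 4.04%.
2020: real = 1712.4/1.123 = 1524.84; growth vs 2019 (1522.70) = 0.14%.
2021: real = 1662.5/1.213 = 1370.57; growth vs 2020 (1524.84) = -10.12%.

2018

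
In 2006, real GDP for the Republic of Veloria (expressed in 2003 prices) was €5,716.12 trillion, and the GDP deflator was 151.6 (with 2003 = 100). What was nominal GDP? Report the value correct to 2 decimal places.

€8,665.64 trillion

Nominal GDP = Real × (GDP deflator/100) = 5716.12 × 1.516 = 8665.64.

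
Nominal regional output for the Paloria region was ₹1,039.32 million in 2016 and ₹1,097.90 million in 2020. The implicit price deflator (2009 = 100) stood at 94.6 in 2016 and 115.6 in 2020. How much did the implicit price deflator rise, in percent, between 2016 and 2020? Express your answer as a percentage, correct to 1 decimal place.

22.2%

Price-level change = 115.6 / 94.6 − 1 = 0.2220.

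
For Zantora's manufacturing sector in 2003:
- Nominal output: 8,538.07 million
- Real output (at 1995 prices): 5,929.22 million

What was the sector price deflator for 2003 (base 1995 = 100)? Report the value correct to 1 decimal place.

144.0

sector price deflator = (Nominal / Real) × 100 = 8538.07 / 5929.22 × 100 = 144.00.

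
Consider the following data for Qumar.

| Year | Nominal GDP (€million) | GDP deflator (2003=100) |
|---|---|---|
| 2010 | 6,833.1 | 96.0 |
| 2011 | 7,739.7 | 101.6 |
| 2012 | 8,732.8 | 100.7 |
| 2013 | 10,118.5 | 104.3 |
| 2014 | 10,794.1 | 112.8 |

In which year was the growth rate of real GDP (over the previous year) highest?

2012

2011: real = 7739.7/1.016 = 7617.81; growth vs 2010 (7117.81) = 7.02%.
2012: real = 8732.8/1.007 = 8672.10; growth vs 2011 (7617.81) = 13.84%.
2013: real = 10118.5/1.043 = 9701.34; growth vs 2012 (8672.10) = 11.87%.
2014: real = 10794.1/1.128 = 9569.24; growth vs 2013 (9701.34) = -1.36%.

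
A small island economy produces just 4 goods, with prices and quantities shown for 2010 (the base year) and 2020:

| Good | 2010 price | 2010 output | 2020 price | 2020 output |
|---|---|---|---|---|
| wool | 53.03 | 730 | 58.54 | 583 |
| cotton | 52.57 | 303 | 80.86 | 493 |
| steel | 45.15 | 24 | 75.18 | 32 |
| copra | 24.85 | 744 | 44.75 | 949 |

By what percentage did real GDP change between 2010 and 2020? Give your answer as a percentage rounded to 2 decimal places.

10.31%

Real GDP 2010 = Nominal GDP 2010 = 53.03·730 + 52.57·303 + 45.15·24 + 24.85·744 = 74212.61.
Real GDP 2020 (at 2010 prices) = 53.03·583 + 52.57·493 + 45.15·32 + 24.85·949 = 81860.95.
Real growth = 81860.95/74212.61 − 1 = 0.1031.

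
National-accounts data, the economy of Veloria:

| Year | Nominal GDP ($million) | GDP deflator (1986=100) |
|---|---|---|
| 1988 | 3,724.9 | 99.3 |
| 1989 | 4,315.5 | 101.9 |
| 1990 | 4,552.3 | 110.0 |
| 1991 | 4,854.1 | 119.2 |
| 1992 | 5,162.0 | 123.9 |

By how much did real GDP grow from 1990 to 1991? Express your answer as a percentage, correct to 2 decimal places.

Real GDP 1990 = 4552.3/1.100 = 4138.45.
Real GDP 1991 = 4854.1/1.192 = 4072.23.
Change = 4072.23/4138.45 − 1 = -0.0160.

-1.60%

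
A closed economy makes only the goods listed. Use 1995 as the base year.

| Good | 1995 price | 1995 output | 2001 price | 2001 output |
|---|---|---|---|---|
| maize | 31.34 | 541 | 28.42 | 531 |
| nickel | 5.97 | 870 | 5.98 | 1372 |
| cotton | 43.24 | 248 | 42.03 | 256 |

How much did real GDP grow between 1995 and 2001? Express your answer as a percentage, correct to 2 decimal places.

9.22%

Real GDP 1995 = Nominal GDP 1995 = 31.34·541 + 5.97·870 + 43.24·248 = 32872.36.
Real GDP 2001 (at 1995 prices) = 31.34·531 + 5.97·1372 + 43.24·256 = 35901.82.
Real growth = 35901.82/32872.36 − 1 = 0.0922.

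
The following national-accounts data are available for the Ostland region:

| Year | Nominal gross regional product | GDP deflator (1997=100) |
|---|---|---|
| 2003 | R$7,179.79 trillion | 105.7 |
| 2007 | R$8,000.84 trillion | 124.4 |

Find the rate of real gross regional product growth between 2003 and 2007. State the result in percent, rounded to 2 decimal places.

-5.32%

Real gross regional product 2003 = 7179.79 / 1.057 = 6792.61.
Real gross regional product 2007 = 8000.84 / 1.244 = 6431.54.
Real growth = 6431.54 / 6792.61 − 1 = -0.0532.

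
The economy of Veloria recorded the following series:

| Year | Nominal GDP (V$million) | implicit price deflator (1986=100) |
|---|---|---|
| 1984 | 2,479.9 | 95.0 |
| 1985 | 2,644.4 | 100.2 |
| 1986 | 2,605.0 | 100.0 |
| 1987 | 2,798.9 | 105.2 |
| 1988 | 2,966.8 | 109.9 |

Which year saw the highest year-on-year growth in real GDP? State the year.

1985: real = 2644.4/1.002 = 2639.12; growth vs 1984 (2610.42) = 1.10%.
1986: real = 2605.0/1.000 = 2605.00; growth vs 1985 (2639.12) = -1.29%.
1987: real = 2798.9/1.052 = 2660.55; growth vs 1986 (2605.00) = 2.13%.
1988: real = 2966.8/1.099 = 2699.55; growth vs 1987 (2660.55) = 1.47%.

1987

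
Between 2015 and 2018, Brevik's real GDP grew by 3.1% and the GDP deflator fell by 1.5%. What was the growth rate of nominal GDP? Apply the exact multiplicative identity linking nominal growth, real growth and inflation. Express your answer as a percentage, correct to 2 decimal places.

1.55%

(1 + g_nom) = (1 + g_real)(1 + π) = 1.0310 × 0.9850 = 1.01554.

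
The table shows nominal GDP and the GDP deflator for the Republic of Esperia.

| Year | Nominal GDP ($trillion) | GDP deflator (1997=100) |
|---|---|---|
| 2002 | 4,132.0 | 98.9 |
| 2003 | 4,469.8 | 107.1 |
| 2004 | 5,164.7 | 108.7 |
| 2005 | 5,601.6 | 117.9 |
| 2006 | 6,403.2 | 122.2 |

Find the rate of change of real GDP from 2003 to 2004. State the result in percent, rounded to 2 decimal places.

13.85%

Real GDP 2003 = 4469.8/1.071 = 4173.48.
Real GDP 2004 = 5164.7/1.087 = 4751.33.
Change = 4751.33/4173.48 − 1 = 0.1385.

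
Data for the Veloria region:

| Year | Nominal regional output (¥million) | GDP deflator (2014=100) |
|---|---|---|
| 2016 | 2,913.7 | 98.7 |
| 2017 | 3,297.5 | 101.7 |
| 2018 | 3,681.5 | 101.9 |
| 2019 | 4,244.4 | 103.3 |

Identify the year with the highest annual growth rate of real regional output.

2019

2017: real = 3297.5/1.017 = 3242.38; growth vs 2016 (2952.08) = 9.83%.
2018: real = 3681.5/1.019 = 3612.86; growth vs 2017 (3242.38) = 11.43%.
2019: real = 4244.4/1.033 = 4108.81; growth vs 2018 (3612.86) = 13.73%.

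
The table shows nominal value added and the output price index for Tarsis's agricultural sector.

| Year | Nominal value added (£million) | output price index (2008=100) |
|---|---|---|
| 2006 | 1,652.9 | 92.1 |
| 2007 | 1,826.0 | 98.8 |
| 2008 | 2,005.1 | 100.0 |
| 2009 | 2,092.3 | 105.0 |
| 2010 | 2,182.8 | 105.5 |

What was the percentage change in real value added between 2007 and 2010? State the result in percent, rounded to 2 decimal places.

Real value added 2007 = 1826.0/0.988 = 1848.18.
Real value added 2010 = 2182.8/1.055 = 2069.00.
Change = 2069.00/1848.18 − 1 = 0.1195.

11.95%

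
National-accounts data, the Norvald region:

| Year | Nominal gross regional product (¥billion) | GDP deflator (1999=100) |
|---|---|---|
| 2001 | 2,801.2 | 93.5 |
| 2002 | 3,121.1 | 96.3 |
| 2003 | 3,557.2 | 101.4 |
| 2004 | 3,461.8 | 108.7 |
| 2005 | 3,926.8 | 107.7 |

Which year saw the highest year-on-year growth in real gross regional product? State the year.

2005

2002: real = 3121.1/0.963 = 3241.02; growth vs 2001 (2995.94) = 8.18%.
2003: real = 3557.2/1.014 = 3508.09; growth vs 2002 (3241.02) = 8.24%.
2004: real = 3461.8/1.087 = 3184.73; growth vs 2003 (3508.09) = -9.22%.
2005: real = 3926.8/1.077 = 3646.05; growth vs 2004 (3184.73) = 14.49%.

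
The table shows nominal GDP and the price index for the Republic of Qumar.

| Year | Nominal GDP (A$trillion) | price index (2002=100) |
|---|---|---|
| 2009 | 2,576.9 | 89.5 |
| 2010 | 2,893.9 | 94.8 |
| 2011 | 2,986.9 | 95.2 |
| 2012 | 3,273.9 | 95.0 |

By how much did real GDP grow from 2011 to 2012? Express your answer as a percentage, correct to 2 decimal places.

Real GDP 2011 = 2986.9/0.952 = 3137.50.
Real GDP 2012 = 3273.9/0.950 = 3446.21.
Change = 3446.21/3137.50 − 1 = 0.0984.

9.84%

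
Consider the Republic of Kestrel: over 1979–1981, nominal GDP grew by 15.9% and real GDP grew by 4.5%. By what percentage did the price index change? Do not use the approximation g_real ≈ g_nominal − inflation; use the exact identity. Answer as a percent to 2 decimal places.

(1 + g_nom) = (1 + g_real)(1 + π), so π = 1.1590 / 1.0450 − 1 = 0.10909.

10.91%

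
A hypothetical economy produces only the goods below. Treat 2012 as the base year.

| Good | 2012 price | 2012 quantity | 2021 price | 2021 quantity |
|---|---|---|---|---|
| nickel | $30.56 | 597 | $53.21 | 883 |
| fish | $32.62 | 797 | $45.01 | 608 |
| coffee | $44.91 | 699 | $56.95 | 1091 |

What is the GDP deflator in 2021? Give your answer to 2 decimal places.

142.45

Nominal GDP 2021 = 53.21·883 + 45.01·608 + 56.95·1091 = 136482.96.
Real GDP 2021 (at 2012 prices) = 30.56·883 + 32.62·608 + 44.91·1091 = 95814.25.
Deflator = Nominal/Real × 100 = 136482.96/95814.25 × 100 = 142.445.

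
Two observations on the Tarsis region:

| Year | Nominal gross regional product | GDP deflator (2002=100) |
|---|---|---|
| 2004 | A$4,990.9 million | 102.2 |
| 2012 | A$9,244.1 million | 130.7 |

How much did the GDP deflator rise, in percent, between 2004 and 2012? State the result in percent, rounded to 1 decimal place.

Price-level change = 130.7 / 102.2 − 1 = 0.2789.

27.9%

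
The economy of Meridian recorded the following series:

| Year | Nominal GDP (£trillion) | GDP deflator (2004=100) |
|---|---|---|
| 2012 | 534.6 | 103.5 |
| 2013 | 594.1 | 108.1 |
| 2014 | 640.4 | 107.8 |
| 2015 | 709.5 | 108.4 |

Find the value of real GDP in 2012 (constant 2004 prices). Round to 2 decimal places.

Real GDP 2012 = 534.6 / 1.035 = 516.52.

£516.52 trillion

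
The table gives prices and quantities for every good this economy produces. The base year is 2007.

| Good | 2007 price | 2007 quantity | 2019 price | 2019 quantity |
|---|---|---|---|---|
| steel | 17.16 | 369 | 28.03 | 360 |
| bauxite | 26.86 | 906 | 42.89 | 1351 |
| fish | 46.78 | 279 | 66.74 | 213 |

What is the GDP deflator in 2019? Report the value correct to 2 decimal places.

156.88

Nominal GDP 2019 = 28.03·360 + 42.89·1351 + 66.74·213 = 82250.81.
Real GDP 2019 (at 2007 prices) = 17.16·360 + 26.86·1351 + 46.78·213 = 52429.60.
Deflator = Nominal/Real × 100 = 82250.81/52429.60 × 100 = 156.879.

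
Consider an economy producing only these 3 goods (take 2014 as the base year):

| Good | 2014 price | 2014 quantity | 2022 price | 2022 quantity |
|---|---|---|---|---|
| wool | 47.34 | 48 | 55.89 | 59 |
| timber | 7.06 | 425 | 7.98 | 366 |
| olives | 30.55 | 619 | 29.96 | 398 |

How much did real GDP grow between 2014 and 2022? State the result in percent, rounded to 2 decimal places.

-27.49%

Real GDP 2014 = Nominal GDP 2014 = 47.34·48 + 7.06·425 + 30.55·619 = 24183.27.
Real GDP 2022 (at 2014 prices) = 47.34·59 + 7.06·366 + 30.55·398 = 17535.92.
Real growth = 17535.92/24183.27 − 1 = -0.2749.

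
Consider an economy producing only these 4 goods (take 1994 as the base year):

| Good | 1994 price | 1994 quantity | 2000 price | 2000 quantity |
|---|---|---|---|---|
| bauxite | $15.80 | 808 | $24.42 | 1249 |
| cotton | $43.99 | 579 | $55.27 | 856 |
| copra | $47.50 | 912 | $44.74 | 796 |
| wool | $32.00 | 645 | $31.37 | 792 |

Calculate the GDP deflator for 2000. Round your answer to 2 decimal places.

114.71

Nominal GDP 2000 = 24.42·1249 + 55.27·856 + 44.74·796 + 31.37·792 = 138269.78.
Real GDP 2000 (at 1994 prices) = 15.80·1249 + 43.99·856 + 47.50·796 + 32.00·792 = 120543.64.
Deflator = Nominal/Real × 100 = 138269.78/120543.64 × 100 = 114.705.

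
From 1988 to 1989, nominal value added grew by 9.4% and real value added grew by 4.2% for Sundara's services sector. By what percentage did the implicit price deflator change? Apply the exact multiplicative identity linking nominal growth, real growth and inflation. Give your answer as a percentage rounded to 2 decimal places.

4.99%

(1 + g_nom) = (1 + g_real)(1 + π), so π = 1.0940 / 1.0420 − 1 = 0.04990.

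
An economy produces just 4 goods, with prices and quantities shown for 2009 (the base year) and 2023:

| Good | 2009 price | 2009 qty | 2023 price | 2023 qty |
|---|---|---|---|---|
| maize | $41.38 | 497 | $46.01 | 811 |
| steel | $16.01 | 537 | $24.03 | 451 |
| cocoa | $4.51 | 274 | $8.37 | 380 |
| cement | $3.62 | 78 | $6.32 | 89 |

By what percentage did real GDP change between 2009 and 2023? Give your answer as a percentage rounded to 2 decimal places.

Real GDP 2009 = Nominal GDP 2009 = 41.38·497 + 16.01·537 + 4.51·274 + 3.62·78 = 30681.33.
Real GDP 2023 (at 2009 prices) = 41.38·811 + 16.01·451 + 4.51·380 + 3.62·89 = 42815.67.
Real growth = 42815.67/30681.33 − 1 = 0.3955.

39.55%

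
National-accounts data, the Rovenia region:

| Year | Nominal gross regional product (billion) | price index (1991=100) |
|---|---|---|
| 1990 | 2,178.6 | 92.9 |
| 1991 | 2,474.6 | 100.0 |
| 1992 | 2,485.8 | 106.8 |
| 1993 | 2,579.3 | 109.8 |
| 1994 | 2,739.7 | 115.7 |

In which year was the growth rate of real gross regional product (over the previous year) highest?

1991

1991: real = 2474.6/1.000 = 2474.60; growth vs 1990 (2345.10) = 5.52%.
1992: real = 2485.8/1.068 = 2327.53; growth vs 1991 (2474.60) = -5.94%.
1993: real = 2579.3/1.098 = 2349.09; growth vs 1992 (2327.53) = 0.93%.
1994: real = 2739.7/1.157 = 2367.93; growth vs 1993 (2349.09) = 0.80%.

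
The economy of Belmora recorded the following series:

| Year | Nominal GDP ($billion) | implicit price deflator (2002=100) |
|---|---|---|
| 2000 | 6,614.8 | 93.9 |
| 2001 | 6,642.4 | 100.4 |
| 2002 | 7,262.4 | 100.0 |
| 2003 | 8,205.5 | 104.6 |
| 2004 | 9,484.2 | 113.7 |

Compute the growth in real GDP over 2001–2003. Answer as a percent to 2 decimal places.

18.57%

Real GDP 2001 = 6642.4/1.004 = 6615.94.
Real GDP 2003 = 8205.5/1.046 = 7844.65.
Change = 7844.65/6615.94 − 1 = 0.1857.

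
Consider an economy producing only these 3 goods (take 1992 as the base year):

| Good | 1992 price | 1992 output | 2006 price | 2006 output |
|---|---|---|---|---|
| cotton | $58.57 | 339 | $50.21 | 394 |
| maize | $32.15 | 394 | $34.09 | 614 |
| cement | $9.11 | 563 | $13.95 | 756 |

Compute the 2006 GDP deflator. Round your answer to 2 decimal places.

103.13

Nominal GDP 2006 = 50.21·394 + 34.09·614 + 13.95·756 = 51260.20.
Real GDP 2006 (at 1992 prices) = 58.57·394 + 32.15·614 + 9.11·756 = 49703.84.
Deflator = Nominal/Real × 100 = 51260.20/49703.84 × 100 = 103.131.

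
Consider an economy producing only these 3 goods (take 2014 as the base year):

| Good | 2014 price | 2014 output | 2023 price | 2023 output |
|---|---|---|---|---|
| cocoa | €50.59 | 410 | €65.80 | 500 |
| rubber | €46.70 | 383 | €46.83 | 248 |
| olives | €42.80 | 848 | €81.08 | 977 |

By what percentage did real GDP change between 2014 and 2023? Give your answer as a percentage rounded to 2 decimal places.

Real GDP 2014 = Nominal GDP 2014 = 50.59·410 + 46.70·383 + 42.80·848 = 74922.40.
Real GDP 2023 (at 2014 prices) = 50.59·500 + 46.70·248 + 42.80·977 = 78692.20.
Real growth = 78692.20/74922.40 − 1 = 0.0503.

5.03%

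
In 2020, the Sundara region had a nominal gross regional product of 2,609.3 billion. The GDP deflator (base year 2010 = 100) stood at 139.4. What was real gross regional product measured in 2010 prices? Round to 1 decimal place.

1,871.8 billion

Real gross regional product = Nominal / (GDP deflator/100) = 2609.3 / 1.394 = 1871.81.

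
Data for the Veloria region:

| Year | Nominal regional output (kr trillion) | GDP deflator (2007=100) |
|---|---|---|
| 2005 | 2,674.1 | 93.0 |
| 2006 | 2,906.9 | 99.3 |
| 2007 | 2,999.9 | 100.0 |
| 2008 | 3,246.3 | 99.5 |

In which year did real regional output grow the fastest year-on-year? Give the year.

2006: real = 2906.9/0.993 = 2927.39; growth vs 2005 (2875.38) = 1.81%.
2007: real = 2999.9/1.000 = 2999.90; growth vs 2006 (2927.39) = 2.48%.
2008: real = 3246.3/0.995 = 3262.61; growth vs 2007 (2999.90) = 8.76%.

2008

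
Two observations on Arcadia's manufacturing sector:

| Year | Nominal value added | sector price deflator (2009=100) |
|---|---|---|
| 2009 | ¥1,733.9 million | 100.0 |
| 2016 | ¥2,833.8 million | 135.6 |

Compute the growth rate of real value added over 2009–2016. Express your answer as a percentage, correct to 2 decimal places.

20.53%

Deflate each year: 2009 → 1733.9/1.000 = 1733.90; 2016 → 2833.8/1.356 = 2089.82.
So real value added changed by 2089.82/1733.90 − 1 = 0.2053, i.e. 20.53%.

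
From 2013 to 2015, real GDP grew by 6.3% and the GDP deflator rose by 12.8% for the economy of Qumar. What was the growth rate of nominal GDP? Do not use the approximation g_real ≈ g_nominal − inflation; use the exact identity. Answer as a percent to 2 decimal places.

19.91%

(1 + g_nom) = (1 + g_real)(1 + π) = 1.0630 × 1.1280 = 1.19906.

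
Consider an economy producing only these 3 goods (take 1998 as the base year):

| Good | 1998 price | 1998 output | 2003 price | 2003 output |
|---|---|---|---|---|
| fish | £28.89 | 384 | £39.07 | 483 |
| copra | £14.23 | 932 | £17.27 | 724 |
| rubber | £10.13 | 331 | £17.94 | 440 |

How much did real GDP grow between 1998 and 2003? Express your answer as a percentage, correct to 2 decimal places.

Real GDP 1998 = Nominal GDP 1998 = 28.89·384 + 14.23·932 + 10.13·331 = 27709.15.
Real GDP 2003 (at 1998 prices) = 28.89·483 + 14.23·724 + 10.13·440 = 28713.59.
Real growth = 28713.59/27709.15 − 1 = 0.0362.

3.62%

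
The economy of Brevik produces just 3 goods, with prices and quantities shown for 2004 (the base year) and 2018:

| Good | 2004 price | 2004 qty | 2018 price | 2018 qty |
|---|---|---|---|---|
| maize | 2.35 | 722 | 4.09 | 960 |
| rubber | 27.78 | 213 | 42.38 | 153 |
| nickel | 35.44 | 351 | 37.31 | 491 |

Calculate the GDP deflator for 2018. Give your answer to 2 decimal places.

Nominal GDP 2018 = 4.09·960 + 42.38·153 + 37.31·491 = 28729.75.
Real GDP 2018 (at 2004 prices) = 2.35·960 + 27.78·153 + 35.44·491 = 23907.38.
Deflator = Nominal/Real × 100 = 28729.75/23907.38 × 100 = 120.171.

120.17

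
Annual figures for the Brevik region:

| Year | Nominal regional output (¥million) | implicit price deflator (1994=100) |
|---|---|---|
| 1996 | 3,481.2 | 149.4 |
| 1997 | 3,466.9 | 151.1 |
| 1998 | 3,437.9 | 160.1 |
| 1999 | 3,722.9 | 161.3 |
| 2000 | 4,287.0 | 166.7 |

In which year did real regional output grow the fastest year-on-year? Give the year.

2000

1997: real = 3466.9/1.511 = 2294.44; growth vs 1996 (2330.12) = -1.53%.
1998: real = 3437.9/1.601 = 2147.35; growth vs 1997 (2294.44) = -6.41%.
1999: real = 3722.9/1.613 = 2308.06; growth vs 1998 (2147.35) = 7.48%.
2000: real = 4287.0/1.667 = 2571.69; growth vs 1999 (2308.06) = 11.42%.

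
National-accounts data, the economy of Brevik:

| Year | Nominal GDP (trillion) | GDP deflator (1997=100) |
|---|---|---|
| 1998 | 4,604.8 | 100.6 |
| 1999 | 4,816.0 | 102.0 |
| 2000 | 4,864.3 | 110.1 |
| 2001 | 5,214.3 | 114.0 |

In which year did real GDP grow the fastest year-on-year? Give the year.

1999: real = 4816.0/1.020 = 4721.57; growth vs 1998 (4577.34) = 3.15%.
2000: real = 4864.3/1.101 = 4418.07; growth vs 1999 (4721.57) = -6.43%.
2001: real = 5214.3/1.140 = 4573.95; growth vs 2000 (4418.07) = 3.53%.

2001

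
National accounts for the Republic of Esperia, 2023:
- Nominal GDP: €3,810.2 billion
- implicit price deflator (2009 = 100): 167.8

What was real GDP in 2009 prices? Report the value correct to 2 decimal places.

Real GDP = Nominal / (implicit price deflator/100) = 3810.2 / 1.678 = 2270.68.

€2,270.68 billion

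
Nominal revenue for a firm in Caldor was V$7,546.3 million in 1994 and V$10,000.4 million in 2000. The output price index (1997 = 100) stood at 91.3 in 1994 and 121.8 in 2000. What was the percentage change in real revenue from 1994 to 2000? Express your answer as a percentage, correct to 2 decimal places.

-0.66%

Real revenue 1994 = 7546.3 / 0.913 = 8265.39.
Real revenue 2000 = 10000.4 / 1.218 = 8210.51.
Real growth = 8210.51 / 8265.39 − 1 = -0.0066.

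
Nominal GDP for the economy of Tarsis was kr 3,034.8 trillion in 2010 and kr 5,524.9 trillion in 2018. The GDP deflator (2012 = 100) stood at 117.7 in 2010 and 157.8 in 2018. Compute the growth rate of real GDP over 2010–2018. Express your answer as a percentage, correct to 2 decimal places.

Real GDP 2010 = 3034.8 / 1.177 = 2578.42.
Real GDP 2018 = 5524.9 / 1.578 = 3501.20.
Real growth = 3501.20 / 2578.42 − 1 = 0.3579.

35.79%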